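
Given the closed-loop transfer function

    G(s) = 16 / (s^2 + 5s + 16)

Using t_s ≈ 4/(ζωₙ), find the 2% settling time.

Comparing s^2 + 5s + 16 to s^2 + 2ζωₙs + ωₙ²: ωₙ = 4 rad/s and ζ = 5/(2·4) = 0.625.
ζωₙ = 5/2 = 2.5, so t_s ≈ 4/(ζωₙ) = 4/2.5 = 1.600 s.

t_s ≈ 1.600 s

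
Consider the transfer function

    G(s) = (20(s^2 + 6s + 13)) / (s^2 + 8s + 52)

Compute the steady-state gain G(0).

At s = 0 each factor (s + a) contributes a and each (s^2 + bs + c) contributes c.
G(0) = 20·(13) / ((52)) = 260/52 = 5.

G(0) = 5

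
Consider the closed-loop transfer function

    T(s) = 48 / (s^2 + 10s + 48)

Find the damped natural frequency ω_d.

Comparing s^2 + 10s + 48 to s^2 + 2ζωₙs + ωₙ²: ωₙ = √48 ≈ 6.928 rad/s and ζ = 10/(2·√48) ≈ 0.7217.
ζωₙ = 10/2 = 5, so ω_d = ωₙ√(1−ζ²) = √(ωₙ² − (ζωₙ)²) = √(48 − 5²) = √23 ≈ 4.796 rad/s.

ω_d ≈ 4.796 rad/s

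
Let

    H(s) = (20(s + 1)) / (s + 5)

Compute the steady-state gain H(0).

H(0) = 4

Set s = 0: H(0) = (20) / (5) = 4.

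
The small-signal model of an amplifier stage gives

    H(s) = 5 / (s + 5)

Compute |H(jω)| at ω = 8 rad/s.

|H(j8)| ≈ 0.5300

Substitute s = j8: numerator = 5, denominator = 5 + j8.
|H(j8)| = |5| / |5 + j8| = 5 / 9.4340 ≈ 0.5300.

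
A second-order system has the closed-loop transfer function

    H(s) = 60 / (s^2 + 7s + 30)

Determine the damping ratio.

Compare the denominator to the standard form s^2 + 2ζωₙs + ωₙ².
ωₙ² = 30, so ωₙ = √30 ≈ 5.477 rad/s.
2ζωₙ = 7, so ζ = 7/(2·√30) ≈ 0.6390.

ζ ≈ 0.6390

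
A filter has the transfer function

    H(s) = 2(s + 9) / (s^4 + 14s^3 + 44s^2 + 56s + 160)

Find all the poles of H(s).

The poles are the roots of the denominator s^4 + 14s^3 + 44s^2 + 56s + 160 = 0.
Trying s = -10: the polynomial evaluates to 0, so (s + 10) is a factor.
Dividing out leaves s^3 + 4s^2 + 4s + 16 = 0.
This factors further as (s^2 + 4)(s + 4) = 0.

s = -10, 2j, -2j, -4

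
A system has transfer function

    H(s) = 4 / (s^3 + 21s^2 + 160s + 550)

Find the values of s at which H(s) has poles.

The poles are the roots of the denominator s^3 + 21s^2 + 160s + 550 = 0.
Trying s = -11: the polynomial evaluates to 0, so (s + 11) is a factor.
Dividing out leaves s^2 + 10s + 50 = 0.
The quadratic formula then gives s = -5 ± 5j.

s = -5 + 5j, -5 - 5j, -11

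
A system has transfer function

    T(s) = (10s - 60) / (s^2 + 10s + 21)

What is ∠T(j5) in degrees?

At s = j5: numerator = -60 + j50, denominator = -4 + j50.
∠T = ∠num − ∠den = 140.19° − (94.574°) = 45.62°.

∠T(j5) ≈ 45.62°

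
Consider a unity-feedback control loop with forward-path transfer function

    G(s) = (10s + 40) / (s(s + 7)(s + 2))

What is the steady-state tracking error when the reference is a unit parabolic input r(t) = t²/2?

G(s) has one pole at the origin.
This is a Type 1 system; Ka = lim_{s→0} s^2·G(s) = 0, so the steady-state error for a parabola input is infinite.

e_ss = ∞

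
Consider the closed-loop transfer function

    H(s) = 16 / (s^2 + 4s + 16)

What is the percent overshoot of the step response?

%OS ≈ 16.3%

Comparing s^2 + 4s + 16 to s^2 + 2ζωₙs + ωₙ²: ωₙ = 4 rad/s and ζ = 4/(2·4) = 0.5.
%OS = 100·exp(−πζ/√(1−ζ²)) = 100·exp(−π·0.5/√(1−0.5²)) ≈ 16.3%.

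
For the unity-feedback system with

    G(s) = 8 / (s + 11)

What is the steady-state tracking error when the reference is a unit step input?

e_ss = 0.5789

G(s) has no poles at the origin.
This is a Type 0 system. Kp = lim_{s→0} G(s) = 8/11.
e_ss = 1/(1 + Kp) = 1/(1 + 8/11) = 11/19 ≈ 0.5789.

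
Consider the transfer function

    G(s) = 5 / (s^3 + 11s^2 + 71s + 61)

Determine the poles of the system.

The poles are the roots of the denominator s^3 + 11s^2 + 71s + 61 = 0.
Trying s = -1: the polynomial evaluates to 0, so (s + 1) is a factor.
Dividing out leaves s^2 + 10s + 61 = 0.
The quadratic formula then gives s = -5 ± 6j.

s = -1, -5 ± 6j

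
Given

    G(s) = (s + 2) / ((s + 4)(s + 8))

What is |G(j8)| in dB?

Substitute s = j8: numerator = 2 + j8, denominator = -32 + j96.
|G(j8)| = |2 + j8| / |-32 + j96| = 8.2462 / 101.19 ≈ 0.08149.
In decibels: 20·log₁₀(0.08149) ≈ -21.8 dB.

|G(j8)|_dB ≈ -21.8 dB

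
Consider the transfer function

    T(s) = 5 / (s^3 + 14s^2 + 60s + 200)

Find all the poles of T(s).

s = -2 + 4j, -2 - 4j, -10

The poles are the roots of the denominator s^3 + 14s^2 + 60s + 200 = 0.
Trying s = -10: the polynomial evaluates to 0, so (s + 10) is a factor.
Dividing out leaves s^2 + 4s + 20 = 0.
The quadratic formula then gives s = -2 ± 4j.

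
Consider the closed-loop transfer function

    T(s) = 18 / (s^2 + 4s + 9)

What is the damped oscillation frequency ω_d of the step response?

Comparing s^2 + 4s + 9 to s^2 + 2ζωₙs + ωₙ²: ωₙ = 3 rad/s and ζ = 4/(2·3) ≈ 0.6667.
ζωₙ = 4/2 = 2, so ω_d = ωₙ√(1−ζ²) = √(ωₙ² − (ζωₙ)²) = √(9 − 2²) = √5 ≈ 2.236 rad/s.

ω_d ≈ 2.236 rad/s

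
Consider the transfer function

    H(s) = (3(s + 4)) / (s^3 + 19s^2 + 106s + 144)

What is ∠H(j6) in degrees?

At s = j6: numerator = 12 + j18, denominator = -540 + j420.
∠H = ∠num − ∠den = 56.310° − (142.13°) = -85.82°.

∠H(j6) ≈ -85.82°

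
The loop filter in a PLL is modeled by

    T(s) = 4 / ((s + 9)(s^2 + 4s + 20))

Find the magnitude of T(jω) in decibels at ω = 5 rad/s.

|T(j5)|_dB ≈ -34.5 dB

Substitute s = j5: numerator = 4, denominator = -145 + j155.
|T(j5)| = |4| / |-145 + j155| = 4 / 212.25 ≈ 0.01885.
In decibels: 20·log₁₀(0.01885) ≈ -34.5 dB.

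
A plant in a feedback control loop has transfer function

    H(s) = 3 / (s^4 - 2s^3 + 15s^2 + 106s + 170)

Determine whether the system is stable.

unstable

The denominator s^4 - 2s^3 + 15s^2 + 106s + 170 factors as (s^2 + 4s + 5)(s^2 - 6s + 34), giving poles at s = -2 ± j, 3 ± 5j.
Since the pole(s) at s = 3 + 5j, 3 - 5j lie in the right half-plane, the system is unstable.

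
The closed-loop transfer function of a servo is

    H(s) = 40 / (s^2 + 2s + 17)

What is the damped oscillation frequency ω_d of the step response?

ω_d = 4 rad/s

Comparing s^2 + 2s + 17 to s^2 + 2ζωₙs + ωₙ²: ωₙ = √17 ≈ 4.123 rad/s and ζ = 2/(2·√17) ≈ 0.2425.
ζωₙ = 2/2 = 1, so ω_d = ωₙ√(1−ζ²) = √(ωₙ² − (ζωₙ)²) = √(17 − 1²) = √16 = 4 rad/s.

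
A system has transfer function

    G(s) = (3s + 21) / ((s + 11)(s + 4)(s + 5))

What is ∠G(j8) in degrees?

∠G(j8) ≈ -108.6°

At s = j8: numerator = 21 + j24, denominator = -1060 + j440.
∠G = ∠num − ∠den = 48.814° − (157.46°) = -108.6°.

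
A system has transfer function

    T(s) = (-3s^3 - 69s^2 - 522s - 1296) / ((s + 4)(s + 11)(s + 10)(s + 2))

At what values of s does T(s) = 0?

s = -6, -9, -8

Set the numerator to zero: -3s^3 - 69s^2 - 522s - 1296 = 0, i.e. -3·(s^3 + 23s^2 + 174s + 432) = 0.
Factoring: (s + 6)(s + 9)(s + 8) = 0.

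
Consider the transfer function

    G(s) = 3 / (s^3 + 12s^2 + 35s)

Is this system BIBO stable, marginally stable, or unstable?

marginally stable

The denominator s^3 + 12s^2 + 35s factors as s(s + 7)(s + 5), giving poles at s = 0, -7, -5.
Since the simple pole(s) at s = 0 lie on the jω-axis with none in the right half-plane, the system is marginally stable.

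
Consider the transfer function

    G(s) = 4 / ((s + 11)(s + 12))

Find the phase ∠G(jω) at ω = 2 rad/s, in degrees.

∠G(j2) ≈ -19.77°

At s = j2: numerator = 4, denominator = 128 + j46.
∠G = ∠num − ∠den = 0° − (19.767°) = -19.77°.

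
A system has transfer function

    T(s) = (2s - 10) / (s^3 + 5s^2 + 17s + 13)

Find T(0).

T(0) = -10/13 ≈ -0.7692

Set s = 0: T(0) = (-10) / (13) = -10/13.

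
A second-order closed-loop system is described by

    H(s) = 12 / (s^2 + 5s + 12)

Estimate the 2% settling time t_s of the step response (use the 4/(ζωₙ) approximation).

t_s ≈ 1.600 s

Comparing s^2 + 5s + 12 to s^2 + 2ζωₙs + ωₙ²: ωₙ = √12 ≈ 3.464 rad/s and ζ = 5/(2·√12) ≈ 0.7217.
ζωₙ = 5/2 = 2.5, so t_s ≈ 4/(ζωₙ) = 4/2.5 = 1.600 s.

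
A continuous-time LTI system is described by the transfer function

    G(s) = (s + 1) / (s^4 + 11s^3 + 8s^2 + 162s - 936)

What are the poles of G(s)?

s = -1 + 5j, -1 - 5j, -12, 3

The poles are the roots of the denominator s^4 + 11s^3 + 8s^2 + 162s - 936 = 0.
Trying s = -12: the polynomial evaluates to 0, so (s + 12) is a factor.
Dividing out leaves s^3 - s^2 + 20s - 78 = 0.
This factors further as (s^2 + 2s + 26)(s - 3) = 0.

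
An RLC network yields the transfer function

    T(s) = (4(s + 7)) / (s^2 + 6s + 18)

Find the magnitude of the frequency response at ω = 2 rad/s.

|T(j2)| ≈ 1.579

Substitute s = j2: numerator = 28 + j8, denominator = 14 + j12.
|T(j2)| = |28 + j8| / |14 + j12| = 29.120 / 18.439 ≈ 1.579.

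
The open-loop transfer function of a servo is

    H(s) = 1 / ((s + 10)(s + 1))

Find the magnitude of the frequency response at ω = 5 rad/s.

Substitute s = j5: numerator = 1, denominator = -15 + j55.
|H(j5)| = |1| / |-15 + j55| = 1 / 57.009 ≈ 0.01754.

|H(j5)| ≈ 0.01754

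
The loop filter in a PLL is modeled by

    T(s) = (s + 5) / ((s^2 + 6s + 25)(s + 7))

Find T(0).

T(0) = 1/35 ≈ 0.02857

Set s = 0: T(0) = (5) / (175) = 1/35.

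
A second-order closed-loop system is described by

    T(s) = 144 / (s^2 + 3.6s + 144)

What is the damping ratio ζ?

ζ = 0.15

Compare the denominator to the standard form s^2 + 2ζωₙs + ωₙ².
ωₙ² = 144, so ωₙ = 12 rad/s.
2ζωₙ = 3.6, so ζ = 3.6/(2·12) = 0.15.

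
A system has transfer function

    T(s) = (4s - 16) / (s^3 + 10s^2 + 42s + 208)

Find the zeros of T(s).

s = 4

Set the numerator to zero: 4s - 16 = 0, i.e. 4·(s - 4) = 0.
So s = 4.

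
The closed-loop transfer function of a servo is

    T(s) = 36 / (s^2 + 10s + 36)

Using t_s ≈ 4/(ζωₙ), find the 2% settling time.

Comparing s^2 + 10s + 36 to s^2 + 2ζωₙs + ωₙ²: ωₙ = 6 rad/s and ζ = 10/(2·6) ≈ 0.8333.
ζωₙ = 10/2 = 5, so t_s ≈ 4/(ζωₙ) = 4/5 = 0.8000 s.

t_s ≈ 0.8000 s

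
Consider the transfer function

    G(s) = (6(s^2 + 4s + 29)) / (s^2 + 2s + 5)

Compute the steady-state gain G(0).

At s = 0 each factor (s + a) contributes a and each (s^2 + bs + c) contributes c.
G(0) = 6·(29) / ((5)) = 174/5 = 174/5.

G(0) = 174/5 ≈ 34.80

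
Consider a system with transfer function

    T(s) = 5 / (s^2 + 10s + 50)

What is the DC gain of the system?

T(0) = 1/10 ≈ 0.1000

At s = 0 each factor (s + a) contributes a and each (s^2 + bs + c) contributes c.
T(0) = 5·1 / ((50)) = 5/50 = 1/10.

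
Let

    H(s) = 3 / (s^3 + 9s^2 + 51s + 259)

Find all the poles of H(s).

s = -1 + 6j, -1 - 6j, -7

The poles are the roots of the denominator s^3 + 9s^2 + 51s + 259 = 0.
Trying s = -7: the polynomial evaluates to 0, so (s + 7) is a factor.
Dividing out leaves s^2 + 2s + 37 = 0.
The quadratic formula then gives s = -1 ± 6j.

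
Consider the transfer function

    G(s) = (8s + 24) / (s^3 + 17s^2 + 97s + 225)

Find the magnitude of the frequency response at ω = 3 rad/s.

|G(j3)| ≈ 0.1240

Substitute s = j3: numerator = 24 + j24, denominator = 72 + j264.
|G(j3)| = |24 + j24| / |72 + j264| = 33.941 / 273.64 ≈ 0.1240.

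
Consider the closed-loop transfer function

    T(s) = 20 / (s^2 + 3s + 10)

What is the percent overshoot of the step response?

Comparing s^2 + 3s + 10 to s^2 + 2ζωₙs + ωₙ²: ωₙ = √10 ≈ 3.162 rad/s and ζ = 3/(2·√10) ≈ 0.4743.
%OS = 100·exp(−πζ/√(1−ζ²)) = 100·exp(−π·0.4743/√(1−0.4743²)) ≈ 18.4%.

%OS ≈ 18.4%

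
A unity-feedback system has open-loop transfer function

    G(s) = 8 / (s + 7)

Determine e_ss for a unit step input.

G(s) has no poles at the origin.
This is a Type 0 system. Kp = lim_{s→0} G(s) = 8/7.
e_ss = 1/(1 + Kp) = 1/(1 + 8/7) = 7/15 ≈ 0.4667.

e_ss = 0.4667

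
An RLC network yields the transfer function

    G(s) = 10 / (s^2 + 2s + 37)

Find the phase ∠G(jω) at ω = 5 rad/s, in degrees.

∠G(j5) ≈ -39.81°

At s = j5: numerator = 10, denominator = 12 + j10.
∠G = ∠num − ∠den = 0° − (39.806°) = -39.81°.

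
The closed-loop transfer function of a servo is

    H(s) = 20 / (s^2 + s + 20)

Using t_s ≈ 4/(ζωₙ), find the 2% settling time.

Comparing s^2 + s + 20 to s^2 + 2ζωₙs + ωₙ²: ωₙ = √20 ≈ 4.472 rad/s and ζ = 1/(2·√20) ≈ 0.1118.
ζωₙ = 1/2 = 0.5, so t_s ≈ 4/(ζωₙ) = 4/0.5 = 8 s.

t_s ≈ 8 s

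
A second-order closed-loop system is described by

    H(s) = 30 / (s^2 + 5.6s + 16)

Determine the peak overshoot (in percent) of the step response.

Comparing s^2 + 5.6s + 16 to s^2 + 2ζωₙs + ωₙ²: ωₙ = 4 rad/s and ζ = 5.6/(2·4) = 0.7.
%OS = 100·exp(−πζ/√(1−ζ²)) = 100·exp(−π·0.7/√(1−0.7²)) ≈ 4.60%.

%OS ≈ 4.60%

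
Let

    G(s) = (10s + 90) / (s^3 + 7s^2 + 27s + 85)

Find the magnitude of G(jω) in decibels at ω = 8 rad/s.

|G(j8)|_dB ≈ -11.8 dB

Substitute s = j8: numerator = 90 + j80, denominator = -363 - j296.
|G(j8)| = |90 + j80| / |-363 - j296| = 120.42 / 468.39 ≈ 0.2571.
In decibels: 20·log₁₀(0.2571) ≈ -11.8 dB.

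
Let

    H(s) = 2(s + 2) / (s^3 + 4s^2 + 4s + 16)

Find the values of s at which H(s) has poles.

s = ±2j, -4

The poles are the roots of the denominator s^3 + 4s^2 + 4s + 16 = 0.
Trying s = -4: the polynomial evaluates to 0, so (s + 4) is a factor.
Dividing out leaves s^2 + 4 = 0.
The quadratic formula then gives s = 0 ± 2j.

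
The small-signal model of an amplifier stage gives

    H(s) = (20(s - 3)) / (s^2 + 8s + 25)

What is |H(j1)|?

|H(j1)| = 2.500

Substitute s = j1: numerator = -60 + j20, denominator = 24 + j8.
|H(j1)| = |-60 + j20| / |24 + j8| = 63.246 / 25.298 = 2.500.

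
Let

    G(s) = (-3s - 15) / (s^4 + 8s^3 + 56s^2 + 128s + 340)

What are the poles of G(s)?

s = -3 + 5j, -3 - 5j, -1 + 3j, -1 - 3j

The poles are the roots of the denominator s^4 + 8s^3 + 56s^2 + 128s + 340 = 0.
No real roots exist; factor into two real quadratics: (s^2 + 6s + 34)(s^2 + 2s + 10) = 0.
Each quadratic gives a conjugate pair via the quadratic formula.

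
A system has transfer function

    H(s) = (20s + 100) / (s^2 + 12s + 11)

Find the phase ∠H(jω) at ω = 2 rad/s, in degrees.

At s = j2: numerator = 100 + j40, denominator = 7 + j24.
∠H = ∠num − ∠den = 21.801° − (73.740°) = -51.94°.

∠H(j2) ≈ -51.94°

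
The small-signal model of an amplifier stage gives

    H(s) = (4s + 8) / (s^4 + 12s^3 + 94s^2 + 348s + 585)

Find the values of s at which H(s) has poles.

The poles are the roots of the denominator s^4 + 12s^3 + 94s^2 + 348s + 585 = 0.
No real roots exist; factor into two real quadratics: (s^2 + 6s + 45)(s^2 + 6s + 13) = 0.
Each quadratic gives a conjugate pair via the quadratic formula.

s = -3 ± 6j, -3 ± 2j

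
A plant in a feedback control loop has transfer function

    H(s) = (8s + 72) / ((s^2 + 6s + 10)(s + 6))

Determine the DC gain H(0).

H(0) = 6/5 ≈ 1.200

Set s = 0: H(0) = (72) / (60) = 6/5.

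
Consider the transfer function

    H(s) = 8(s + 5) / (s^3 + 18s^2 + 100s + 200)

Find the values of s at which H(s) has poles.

The poles are the roots of the denominator s^3 + 18s^2 + 100s + 200 = 0.
Trying s = -10: the polynomial evaluates to 0, so (s + 10) is a factor.
Dividing out leaves s^2 + 8s + 20 = 0.
The quadratic formula then gives s = -4 ± 2j.

s = -4 + 2j, -4 - 2j, -10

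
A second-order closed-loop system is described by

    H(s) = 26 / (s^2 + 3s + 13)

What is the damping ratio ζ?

Compare the denominator to the standard form s^2 + 2ζωₙs + ωₙ².
ωₙ² = 13, so ωₙ = √13 ≈ 3.606 rad/s.
2ζωₙ = 3, so ζ = 3/(2·√13) ≈ 0.4160.

ζ ≈ 0.4160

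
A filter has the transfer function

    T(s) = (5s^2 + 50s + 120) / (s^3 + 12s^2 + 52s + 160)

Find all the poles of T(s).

The poles are the roots of the denominator s^3 + 12s^2 + 52s + 160 = 0.
Trying s = -8: the polynomial evaluates to 0, so (s + 8) is a factor.
Dividing out leaves s^2 + 4s + 20 = 0.
The quadratic formula then gives s = -2 ± 4j.

s = -2 ± 4j, -8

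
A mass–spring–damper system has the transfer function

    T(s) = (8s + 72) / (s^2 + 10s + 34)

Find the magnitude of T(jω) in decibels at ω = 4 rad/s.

|T(j4)|_dB ≈ 5.09 dB

Substitute s = j4: numerator = 72 + j32, denominator = 18 + j40.
|T(j4)| = |72 + j32| / |18 + j40| = 78.791 / 43.863 ≈ 1.796.
In decibels: 20·log₁₀(1.796) ≈ 5.09 dB.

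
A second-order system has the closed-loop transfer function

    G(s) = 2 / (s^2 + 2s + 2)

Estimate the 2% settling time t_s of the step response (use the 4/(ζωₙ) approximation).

Comparing s^2 + 2s + 2 to s^2 + 2ζωₙs + ωₙ²: ωₙ = √2 ≈ 1.414 rad/s and ζ = 2/(2·√2) ≈ 0.7071.
ζωₙ = 2/2 = 1, so t_s ≈ 4/(ζωₙ) = 4/1 = 4 s.

t_s ≈ 4 s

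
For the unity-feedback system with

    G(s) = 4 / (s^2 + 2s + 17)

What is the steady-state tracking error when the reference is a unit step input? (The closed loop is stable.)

e_ss = 0.8095

G(s) has no poles at the origin.
This is a Type 0 system. Kp = lim_{s→0} G(s) = 4/17.
e_ss = 1/(1 + Kp) = 1/(1 + 4/17) = 17/21 ≈ 0.8095.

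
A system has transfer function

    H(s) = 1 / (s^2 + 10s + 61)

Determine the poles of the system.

s = -5 + 6j, -5 - 6j

The poles are the roots of the denominator s^2 + 10s + 61 = 0.
Using the quadratic formula: s = (-10 ± √(-144))/2 = -5 ± 6j.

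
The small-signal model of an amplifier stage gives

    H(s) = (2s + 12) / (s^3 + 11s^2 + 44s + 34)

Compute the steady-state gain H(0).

Set s = 0: H(0) = (12) / (34) = 6/17.

H(0) = 6/17 ≈ 0.3529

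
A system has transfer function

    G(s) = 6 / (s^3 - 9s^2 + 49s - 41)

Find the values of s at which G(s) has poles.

The poles are the roots of the denominator s^3 - 9s^2 + 49s - 41 = 0.
Trying s = 1: the polynomial evaluates to 0, so (s - 1) is a factor.
Dividing out leaves s^2 - 8s + 41 = 0.
The quadratic formula then gives s = 4 ± 5j.

s = 4 ± 5j, 1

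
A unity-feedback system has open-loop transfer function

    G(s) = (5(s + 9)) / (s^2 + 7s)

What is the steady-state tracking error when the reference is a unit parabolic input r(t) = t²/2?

G(s) has one pole at the origin.
This is a Type 1 system; Ka = lim_{s→0} s^2·G(s) = 0, so the steady-state error for a parabola input is infinite.

e_ss = ∞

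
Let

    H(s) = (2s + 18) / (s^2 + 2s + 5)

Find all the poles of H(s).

s = -1 + 2j, -1 - 2j

The poles are the roots of the denominator s^2 + 2s + 5 = 0.
Using the quadratic formula: s = (-2 ± √(-16))/2 = -1 ± 2j.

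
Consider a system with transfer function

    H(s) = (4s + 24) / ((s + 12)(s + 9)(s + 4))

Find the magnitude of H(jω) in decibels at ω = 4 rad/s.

Substitute s = j4: numerator = 24 + j16, denominator = 32 + j704.
|H(j4)| = |24 + j16| / |32 + j704| = 28.844 / 704.73 ≈ 0.04093.
In decibels: 20·log₁₀(0.04093) ≈ -27.8 dB.

|H(j4)|_dB ≈ -27.8 dB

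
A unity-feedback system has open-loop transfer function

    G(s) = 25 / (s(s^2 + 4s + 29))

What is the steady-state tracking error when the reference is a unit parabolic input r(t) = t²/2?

e_ss = ∞

G(s) has one pole at the origin.
This is a Type 1 system; Ka = lim_{s→0} s^2·G(s) = 0, so the steady-state error for a parabola input is infinite.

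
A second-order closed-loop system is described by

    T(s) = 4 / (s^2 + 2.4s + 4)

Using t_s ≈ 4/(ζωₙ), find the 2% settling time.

Comparing s^2 + 2.4s + 4 to s^2 + 2ζωₙs + ωₙ²: ωₙ = 2 rad/s and ζ = 2.4/(2·2) = 0.6.
ζωₙ = 2.4/2 = 1.2, so t_s ≈ 4/(ζωₙ) = 4/1.2 ≈ 3.333 s.

t_s ≈ 3.333 s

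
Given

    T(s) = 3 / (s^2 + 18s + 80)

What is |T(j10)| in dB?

Substitute s = j10: numerator = 3, denominator = -20 + j180.
|T(j10)| = |3| / |-20 + j180| = 3 / 181.11 ≈ 0.01656.
In decibels: 20·log₁₀(0.01656) ≈ -35.6 dB.

|T(j10)|_dB ≈ -35.6 dB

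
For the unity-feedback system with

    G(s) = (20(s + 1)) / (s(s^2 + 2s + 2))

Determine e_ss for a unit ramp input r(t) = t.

e_ss = 0.1000

G(s) has one pole at the origin.
This is a Type 1 system. Kv = lim_{s→0} s·G(s) = 20/2 = 10.
e_ss = 1/Kv = 1/(10) = 1/10 ≈ 0.1000.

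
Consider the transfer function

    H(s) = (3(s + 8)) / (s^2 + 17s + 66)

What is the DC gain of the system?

Set s = 0: H(0) = (24) / (66) = 4/11.

H(0) = 4/11 ≈ 0.3636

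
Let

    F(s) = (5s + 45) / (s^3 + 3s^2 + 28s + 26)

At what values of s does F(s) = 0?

s = -9

Set the numerator to zero: 5s + 45 = 0, i.e. 5·(s + 9) = 0.
So s = -9.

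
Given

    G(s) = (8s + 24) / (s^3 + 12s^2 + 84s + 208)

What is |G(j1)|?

Substitute s = j1: numerator = 24 + j8, denominator = 196 + j83.
|G(j1)| = |24 + j8| / |196 + j83| = 25.298 / 212.85 ≈ 0.1189.

|G(j1)| ≈ 0.1189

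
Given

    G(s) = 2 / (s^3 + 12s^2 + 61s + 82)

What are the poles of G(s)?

s = -2, -5 + 4j, -5 - 4j

The poles are the roots of the denominator s^3 + 12s^2 + 61s + 82 = 0.
Trying s = -2: the polynomial evaluates to 0, so (s + 2) is a factor.
Dividing out leaves s^2 + 10s + 41 = 0.
The quadratic formula then gives s = -5 ± 4j.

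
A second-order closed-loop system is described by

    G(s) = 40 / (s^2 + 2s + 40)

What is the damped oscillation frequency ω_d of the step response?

Comparing s^2 + 2s + 40 to s^2 + 2ζωₙs + ωₙ²: ωₙ = √40 ≈ 6.325 rad/s and ζ = 2/(2·√40) ≈ 0.1581.
ζωₙ = 2/2 = 1, so ω_d = ωₙ√(1−ζ²) = √(ωₙ² − (ζωₙ)²) = √(40 − 1²) = √39 ≈ 6.245 rad/s.

ω_d ≈ 6.245 rad/s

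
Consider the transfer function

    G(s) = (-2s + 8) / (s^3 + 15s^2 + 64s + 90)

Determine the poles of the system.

s = -3 + j, -3 - j, -9

The poles are the roots of the denominator s^3 + 15s^2 + 64s + 90 = 0.
Trying s = -9: the polynomial evaluates to 0, so (s + 9) is a factor.
Dividing out leaves s^2 + 6s + 10 = 0.
The quadratic formula then gives s = -3 ± 1j.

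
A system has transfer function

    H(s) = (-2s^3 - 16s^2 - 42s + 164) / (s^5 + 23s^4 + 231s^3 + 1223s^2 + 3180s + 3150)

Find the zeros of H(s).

Set the numerator to zero: -2s^3 - 16s^2 - 42s + 164 = 0, i.e. -2·(s^3 + 8s^2 + 21s - 82) = 0.
Factoring: (s^2 + 10s + 41)(s - 2) = 0.

s = -5 ± 4j, 2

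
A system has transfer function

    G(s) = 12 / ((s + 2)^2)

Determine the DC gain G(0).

Set s = 0: G(0) = (12) / (4) = 3.

G(0) = 3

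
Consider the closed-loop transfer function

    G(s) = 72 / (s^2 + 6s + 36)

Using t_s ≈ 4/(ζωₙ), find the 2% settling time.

Comparing s^2 + 6s + 36 to s^2 + 2ζωₙs + ωₙ²: ωₙ = 6 rad/s and ζ = 6/(2·6) = 0.5.
ζωₙ = 6/2 = 3, so t_s ≈ 4/(ζωₙ) = 4/3 ≈ 1.333 s.

t_s ≈ 1.333 s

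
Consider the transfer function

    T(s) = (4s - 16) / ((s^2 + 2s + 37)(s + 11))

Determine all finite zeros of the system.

s = 4

Set the numerator to zero: 4s - 16 = 0, i.e. 4·(s - 4) = 0.
So s = 4.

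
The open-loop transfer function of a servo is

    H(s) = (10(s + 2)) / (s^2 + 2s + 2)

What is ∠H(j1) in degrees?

∠H(j1) ≈ -36.87°

At s = j1: numerator = 20 + j10, denominator = 1 + j2.
∠H = ∠num − ∠den = 26.565° − (63.435°) = -36.87°.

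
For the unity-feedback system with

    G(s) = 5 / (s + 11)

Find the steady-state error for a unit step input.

e_ss = 0.6875

G(s) has no poles at the origin.
This is a Type 0 system. Kp = lim_{s→0} G(s) = 5/11.
e_ss = 1/(1 + Kp) = 1/(1 + 5/11) = 11/16 ≈ 0.6875.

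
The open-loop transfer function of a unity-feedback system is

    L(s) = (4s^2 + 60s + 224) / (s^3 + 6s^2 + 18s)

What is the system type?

Type 1

Factor s from the denominator: s^3 + 6s^2 + 18s = s·(s^2 + 6s + 18).
There is 1 pole at the origin, so the system is Type 1.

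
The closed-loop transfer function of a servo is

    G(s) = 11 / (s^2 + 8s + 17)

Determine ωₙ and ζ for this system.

ωₙ ≈ 4.123 rad/s, ζ ≈ 0.9701

Compare the denominator to the standard form s^2 + 2ζωₙs + ωₙ².
ωₙ² = 17, so ωₙ = √17 ≈ 4.123 rad/s.
2ζωₙ = 8, so ζ = 8/(2·√17) ≈ 0.9701.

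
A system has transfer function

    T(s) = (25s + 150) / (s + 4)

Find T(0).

T(0) = 75/2 ≈ 37.50

Set s = 0: T(0) = (150) / (4) = 75/2.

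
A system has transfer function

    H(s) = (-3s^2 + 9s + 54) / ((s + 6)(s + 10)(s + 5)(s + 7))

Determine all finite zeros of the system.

s = -3, 6

Set the numerator to zero: -3s^2 + 9s + 54 = 0, i.e. -3·(s^2 - 3s - 18) = 0.
Factoring: (s + 3)(s - 6) = 0.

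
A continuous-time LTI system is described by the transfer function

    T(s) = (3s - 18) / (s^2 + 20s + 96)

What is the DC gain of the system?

T(0) = -3/16 ≈ -0.1875

Set s = 0: T(0) = (-18) / (96) = -3/16.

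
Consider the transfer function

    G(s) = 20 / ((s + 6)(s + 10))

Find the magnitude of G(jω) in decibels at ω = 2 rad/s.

|G(j2)|_dB ≈ -10.2 dB

Substitute s = j2: numerator = 20, denominator = 56 + j32.
|G(j2)| = |20| / |56 + j32| = 20 / 64.498 ≈ 0.3101.
In decibels: 20·log₁₀(0.3101) ≈ -10.2 dB.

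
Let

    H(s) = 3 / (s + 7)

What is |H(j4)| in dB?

Substitute s = j4: numerator = 3, denominator = 7 + j4.
|H(j4)| = |3| / |7 + j4| = 3 / 8.0623 ≈ 0.3721.
In decibels: 20·log₁₀(0.3721) ≈ -8.59 dB.

|H(j4)|_dB ≈ -8.59 dB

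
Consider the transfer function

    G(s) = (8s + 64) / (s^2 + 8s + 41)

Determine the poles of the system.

s = -4 + 5j, -4 - 5j

The poles are the roots of the denominator s^2 + 8s + 41 = 0.
Using the quadratic formula: s = (-8 ± √(-100))/2 = -4 ± 5j.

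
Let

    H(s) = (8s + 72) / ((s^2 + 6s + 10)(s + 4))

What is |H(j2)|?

|H(j2)| ≈ 1.229

Substitute s = j2: numerator = 72 + j16, denominator = j60.
|H(j2)| = |72 + j16| / |j60| = 73.756 / 60 ≈ 1.229.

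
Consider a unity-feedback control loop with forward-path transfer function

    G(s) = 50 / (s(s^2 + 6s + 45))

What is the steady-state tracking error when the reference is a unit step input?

G(s) has one pole at the origin.
This is a Type 1 system; for a step input the steady-state error is zero.

e_ss = 0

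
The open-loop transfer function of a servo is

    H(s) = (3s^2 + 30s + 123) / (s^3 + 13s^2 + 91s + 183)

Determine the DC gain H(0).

Set s = 0: H(0) = (123) / (183) = 41/61.

H(0) = 41/61 ≈ 0.6721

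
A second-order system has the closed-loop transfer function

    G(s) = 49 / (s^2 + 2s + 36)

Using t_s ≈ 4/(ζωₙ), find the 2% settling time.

Comparing s^2 + 2s + 36 to s^2 + 2ζωₙs + ωₙ²: ωₙ = 6 rad/s and ζ = 2/(2·6) ≈ 0.1667.
ζωₙ = 2/2 = 1, so t_s ≈ 4/(ζωₙ) = 4/1 = 4 s.

t_s ≈ 4 s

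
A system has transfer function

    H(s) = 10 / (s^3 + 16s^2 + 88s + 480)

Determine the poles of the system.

s = -2 ± 6j, -12

The poles are the roots of the denominator s^3 + 16s^2 + 88s + 480 = 0.
Trying s = -12: the polynomial evaluates to 0, so (s + 12) is a factor.
Dividing out leaves s^2 + 4s + 40 = 0.
The quadratic formula then gives s = -2 ± 6j.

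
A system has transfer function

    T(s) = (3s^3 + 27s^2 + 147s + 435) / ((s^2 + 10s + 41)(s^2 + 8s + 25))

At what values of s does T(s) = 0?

Set the numerator to zero: 3s^3 + 27s^2 + 147s + 435 = 0, i.e. 3·(s^3 + 9s^2 + 49s + 145) = 0.
Factoring: (s^2 + 4s + 29)(s + 5) = 0.

s = -2 ± 5j, -5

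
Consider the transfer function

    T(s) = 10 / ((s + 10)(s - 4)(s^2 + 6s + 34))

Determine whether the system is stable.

The poles can be read from the denominator factors: s = -10, 4, -3 ± 5j.
Since the pole(s) at s = 4 lie in the right half-plane, the system is unstable.

unstable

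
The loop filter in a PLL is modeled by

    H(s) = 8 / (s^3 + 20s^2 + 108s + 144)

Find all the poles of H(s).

s = -2, -12, -6

The poles are the roots of the denominator s^3 + 20s^2 + 108s + 144 = 0.
Trying s = -2: the polynomial evaluates to 0, so (s + 2) is a factor.
Dividing out leaves s^2 + 18s + 72 = 0.
Factoring the quadratic: (s + 12)(s + 6) = 0.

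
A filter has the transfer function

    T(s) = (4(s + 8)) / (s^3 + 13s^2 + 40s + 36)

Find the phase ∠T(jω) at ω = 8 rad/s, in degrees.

At s = j8: numerator = 32 + j32, denominator = -796 - j192.
∠T = ∠num − ∠den = 45° − (-166.44°) = 211.4°, which wraps to -148.6°.

∠T(j8) ≈ -148.6°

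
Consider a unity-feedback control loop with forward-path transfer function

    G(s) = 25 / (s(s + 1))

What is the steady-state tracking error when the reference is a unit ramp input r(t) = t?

G(s) has one pole at the origin.
This is a Type 1 system. Kv = lim_{s→0} s·G(s) = 25/1.
e_ss = 1/Kv = 1/(25) = 1/25 ≈ 0.04000.

e_ss = 0.04000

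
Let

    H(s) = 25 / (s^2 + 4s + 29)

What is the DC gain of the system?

H(0) = 25/29 ≈ 0.8621

At s = 0 each factor (s + a) contributes a and each (s^2 + bs + c) contributes c.
H(0) = 25·1 / ((29)) = 25/29 = 25/29.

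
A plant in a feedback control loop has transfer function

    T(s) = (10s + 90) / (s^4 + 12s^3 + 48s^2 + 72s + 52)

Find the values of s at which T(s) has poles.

The poles are the roots of the denominator s^4 + 12s^3 + 48s^2 + 72s + 52 = 0.
No real roots exist; factor into two real quadratics: (s^2 + 2s + 2)(s^2 + 10s + 26) = 0.
Each quadratic gives a conjugate pair via the quadratic formula.

s = -1 ± j, -5 ± j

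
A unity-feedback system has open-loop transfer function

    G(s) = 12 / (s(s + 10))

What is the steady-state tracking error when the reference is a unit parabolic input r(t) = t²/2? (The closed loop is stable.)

G(s) has one pole at the origin.
This is a Type 1 system; Ka = lim_{s→0} s^2·G(s) = 0, so the steady-state error for a parabola input is infinite.

e_ss = ∞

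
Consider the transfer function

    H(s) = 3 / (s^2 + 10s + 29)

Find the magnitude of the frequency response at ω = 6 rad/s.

|H(j6)| ≈ 0.04966

Substitute s = j6: numerator = 3, denominator = -7 + j60.
|H(j6)| = |3| / |-7 + j60| = 3 / 60.407 ≈ 0.04966.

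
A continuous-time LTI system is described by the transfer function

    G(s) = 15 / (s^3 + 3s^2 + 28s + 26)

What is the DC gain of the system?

Set s = 0: G(0) = (15) / (26) = 15/26.

G(0) = 15/26 ≈ 0.5769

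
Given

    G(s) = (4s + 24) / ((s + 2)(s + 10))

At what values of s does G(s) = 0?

s = -6

Set the numerator to zero: 4s + 24 = 0, i.e. 4·(s + 6) = 0.
So s = -6.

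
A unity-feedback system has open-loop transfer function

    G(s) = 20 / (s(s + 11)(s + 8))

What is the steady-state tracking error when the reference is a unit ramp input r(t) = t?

G(s) has one pole at the origin.
This is a Type 1 system. Kv = lim_{s→0} s·G(s) = 20/88 = 5/22.
e_ss = 1/Kv = 1/(5/22) = 22/5 ≈ 4.400.

e_ss = 4.400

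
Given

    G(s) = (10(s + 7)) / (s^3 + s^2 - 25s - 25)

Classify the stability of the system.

The denominator s^3 + s^2 - 25s - 25 factors as (s - 5)(s + 1)(s + 5), giving poles at s = 5, -1, -5.
Since the pole(s) at s = 5 lie in the right half-plane, the system is unstable.

unstable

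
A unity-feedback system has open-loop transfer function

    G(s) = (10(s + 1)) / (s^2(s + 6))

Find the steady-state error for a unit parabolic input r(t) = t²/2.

G(s) has 2 poles at the origin.
This is a Type 2 system. Ka = lim_{s→0} s^2·G(s) = 10/6 = 5/3.
e_ss = 1/Ka = 1/(5/3) = 3/5 ≈ 0.6000.

e_ss = 0.6000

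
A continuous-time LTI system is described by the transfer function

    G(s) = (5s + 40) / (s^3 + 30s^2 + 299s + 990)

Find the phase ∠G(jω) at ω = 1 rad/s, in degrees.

At s = j1: numerator = 40 + j5, denominator = 960 + j298.
∠G = ∠num − ∠den = 7.1250° − (17.245°) = -10.12°.

∠G(j1) ≈ -10.12°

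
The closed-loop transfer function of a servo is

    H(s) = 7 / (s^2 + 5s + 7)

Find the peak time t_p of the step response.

t_p ≈ 3.628 s

Comparing s^2 + 5s + 7 to s^2 + 2ζωₙs + ωₙ²: ωₙ = √7 ≈ 2.646 rad/s and ζ = 5/(2·√7) ≈ 0.9449.
ζωₙ = 5/2 = 2.5, so ω_d = ωₙ√(1−ζ²) = √(ωₙ² − (ζωₙ)²) = √(7 − 2.5²) = √0.75 ≈ 0.8660 rad/s.
t_p = π/ω_d = π/0.8660 ≈ 3.628 s.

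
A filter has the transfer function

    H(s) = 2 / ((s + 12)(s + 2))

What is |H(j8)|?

Substitute s = j8: numerator = 2, denominator = -40 + j112.
|H(j8)| = |2| / |-40 + j112| = 2 / 118.93 ≈ 0.01682.

|H(j8)| ≈ 0.01682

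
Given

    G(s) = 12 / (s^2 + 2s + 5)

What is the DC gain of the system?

At s = 0 each factor (s + a) contributes a and each (s^2 + bs + c) contributes c.
G(0) = 12·1 / ((5)) = 12/5 = 12/5.

G(0) = 12/5 ≈ 2.400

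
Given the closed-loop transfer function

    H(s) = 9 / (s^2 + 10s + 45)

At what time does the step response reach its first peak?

Comparing s^2 + 10s + 45 to s^2 + 2ζωₙs + ωₙ²: ωₙ = √45 ≈ 6.708 rad/s and ζ = 10/(2·√45) ≈ 0.7454.
ζωₙ = 10/2 = 5, so ω_d = ωₙ√(1−ζ²) = √(ωₙ² − (ζωₙ)²) = √(45 − 5²) = √20 ≈ 4.472 rad/s.
t_p = π/ω_d = π/4.472 ≈ 0.7025 s.

t_p ≈ 0.7025 s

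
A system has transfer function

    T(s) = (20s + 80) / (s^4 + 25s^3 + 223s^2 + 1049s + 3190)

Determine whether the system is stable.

stable

The denominator s^4 + 25s^3 + 223s^2 + 1049s + 3190 factors as (s + 10)(s + 11)(s^2 + 4s + 29), giving poles at s = -10, -11, -2 + 5j, -2 - 5j.
Since all poles lie strictly in the left half-plane, the system is stable.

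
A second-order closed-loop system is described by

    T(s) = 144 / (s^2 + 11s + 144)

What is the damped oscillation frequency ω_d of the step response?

Comparing s^2 + 11s + 144 to s^2 + 2ζωₙs + ωₙ²: ωₙ = 12 rad/s and ζ = 11/(2·12) ≈ 0.4583.
ζωₙ = 11/2 = 5.5, so ω_d = ωₙ√(1−ζ²) = √(ωₙ² − (ζωₙ)²) = √(144 − 5.5²) = √113.75 ≈ 10.67 rad/s.

ω_d ≈ 10.67 rad/s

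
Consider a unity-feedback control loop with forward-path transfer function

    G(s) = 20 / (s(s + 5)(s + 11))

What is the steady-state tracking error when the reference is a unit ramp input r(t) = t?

e_ss = 2.750

G(s) has one pole at the origin.
This is a Type 1 system. Kv = lim_{s→0} s·G(s) = 20/55 = 4/11.
e_ss = 1/Kv = 1/(4/11) = 11/4 ≈ 2.750.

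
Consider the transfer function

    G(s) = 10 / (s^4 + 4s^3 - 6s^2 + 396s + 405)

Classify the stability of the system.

The denominator s^4 + 4s^3 - 6s^2 + 396s + 405 factors as (s + 9)(s + 1)(s^2 - 6s + 45), giving poles at s = -9, -1, 3 + 6j, 3 - 6j.
Since the pole(s) at s = 3 + 6j, 3 - 6j lie in the right half-plane, the system is unstable.

unstable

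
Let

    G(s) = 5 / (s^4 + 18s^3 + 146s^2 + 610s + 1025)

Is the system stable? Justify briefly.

The denominator s^4 + 18s^3 + 146s^2 + 610s + 1025 factors as (s^2 + 8s + 41)(s + 5)^2, giving poles at s = -4 + 5j, -4 - 5j, -5, -5.
Since all poles lie strictly in the left half-plane, the system is stable.

stable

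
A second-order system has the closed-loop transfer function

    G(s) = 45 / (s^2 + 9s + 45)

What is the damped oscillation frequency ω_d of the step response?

Comparing s^2 + 9s + 45 to s^2 + 2ζωₙs + ωₙ²: ωₙ = √45 ≈ 6.708 rad/s and ζ = 9/(2·√45) ≈ 0.6708.
ζωₙ = 9/2 = 4.5, so ω_d = ωₙ√(1−ζ²) = √(ωₙ² − (ζωₙ)²) = √(45 − 4.5²) = √24.75 ≈ 4.975 rad/s.

ω_d ≈ 4.975 rad/s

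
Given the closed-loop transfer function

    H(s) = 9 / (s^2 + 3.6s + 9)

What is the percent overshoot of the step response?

%OS ≈ 9.48%

Comparing s^2 + 3.6s + 9 to s^2 + 2ζωₙs + ωₙ²: ωₙ = 3 rad/s and ζ = 3.6/(2·3) = 0.6.
%OS = 100·exp(−πζ/√(1−ζ²)) = 100·exp(−π·0.6/√(1−0.6²)) ≈ 9.48%.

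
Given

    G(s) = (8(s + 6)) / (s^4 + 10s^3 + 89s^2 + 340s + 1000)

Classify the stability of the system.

The denominator s^4 + 10s^3 + 89s^2 + 340s + 1000 factors as (s^2 + 4s + 40)(s^2 + 6s + 25), giving poles at s = -2 ± 6j, -3 ± 4j.
Since all poles lie strictly in the left half-plane, the system is stable.

stable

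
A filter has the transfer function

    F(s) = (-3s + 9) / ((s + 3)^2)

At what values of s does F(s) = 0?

Set the numerator to zero: -3s + 9 = 0, i.e. -3·(s - 3) = 0.
So s = 3.

s = 3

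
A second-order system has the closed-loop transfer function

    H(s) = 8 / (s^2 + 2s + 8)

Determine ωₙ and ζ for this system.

Compare the denominator to the standard form s^2 + 2ζωₙs + ωₙ².
ωₙ² = 8, so ωₙ = √8 ≈ 2.828 rad/s.
2ζωₙ = 2, so ζ = 2/(2·√8) ≈ 0.3536.

ωₙ ≈ 2.828 rad/s, ζ ≈ 0.3536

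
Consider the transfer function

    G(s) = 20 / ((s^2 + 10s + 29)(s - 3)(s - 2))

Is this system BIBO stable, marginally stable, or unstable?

unstable

The poles can be read from the denominator factors: s = -5 + 2j, -5 - 2j, 3, 2.
Since the pole(s) at s = 3, 2 lie in the right half-plane, the system is unstable.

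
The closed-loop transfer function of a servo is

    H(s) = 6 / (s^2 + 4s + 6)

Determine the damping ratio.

Compare the denominator to the standard form s^2 + 2ζωₙs + ωₙ².
ωₙ² = 6, so ωₙ = √6 ≈ 2.449 rad/s.
2ζωₙ = 4, so ζ = 4/(2·√6) ≈ 0.8165.

ζ ≈ 0.8165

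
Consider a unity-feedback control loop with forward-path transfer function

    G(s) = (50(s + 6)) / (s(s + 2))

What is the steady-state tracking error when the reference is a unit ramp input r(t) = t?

G(s) has one pole at the origin.
This is a Type 1 system. Kv = lim_{s→0} s·G(s) = 300/2 = 150.
e_ss = 1/Kv = 1/(150) = 1/150 ≈ 0.006667.

e_ss = 0.006667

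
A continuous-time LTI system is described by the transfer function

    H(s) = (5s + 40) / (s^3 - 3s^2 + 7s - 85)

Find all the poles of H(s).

s = -1 ± 4j, 5

The poles are the roots of the denominator s^3 - 3s^2 + 7s - 85 = 0.
Trying s = 5: the polynomial evaluates to 0, so (s - 5) is a factor.
Dividing out leaves s^2 + 2s + 17 = 0.
The quadratic formula then gives s = -1 ± 4j.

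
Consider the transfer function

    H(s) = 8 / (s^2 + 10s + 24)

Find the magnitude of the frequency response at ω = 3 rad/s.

|H(j3)| ≈ 0.2385

Substitute s = j3: numerator = 8, denominator = 15 + j30.
|H(j3)| = |8| / |15 + j30| = 8 / 33.541 ≈ 0.2385.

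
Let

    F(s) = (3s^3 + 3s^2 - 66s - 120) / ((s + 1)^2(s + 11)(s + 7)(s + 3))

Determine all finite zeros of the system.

Set the numerator to zero: 3s^3 + 3s^2 - 66s - 120 = 0, i.e. 3·(s^3 + s^2 - 22s - 40) = 0.
Factoring: (s + 2)(s - 5)(s + 4) = 0.

s = -2, 5, -4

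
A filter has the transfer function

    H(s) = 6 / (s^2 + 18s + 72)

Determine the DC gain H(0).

Set s = 0: H(0) = (6) / (72) = 1/12.

H(0) = 1/12 ≈ 0.08333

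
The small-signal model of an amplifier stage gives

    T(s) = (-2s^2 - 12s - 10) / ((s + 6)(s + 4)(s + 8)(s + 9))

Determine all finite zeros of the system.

Set the numerator to zero: -2s^2 - 12s - 10 = 0, i.e. -2·(s^2 + 6s + 5) = 0.
Factoring: (s + 5)(s + 1) = 0.

s = -5, -1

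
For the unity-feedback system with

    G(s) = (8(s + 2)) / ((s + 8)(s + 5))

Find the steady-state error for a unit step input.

G(s) has no poles at the origin.
This is a Type 0 system. Kp = lim_{s→0} G(s) = 16/40 = 2/5.
e_ss = 1/(1 + Kp) = 1/(1 + 2/5) = 5/7 ≈ 0.7143.

e_ss = 0.7143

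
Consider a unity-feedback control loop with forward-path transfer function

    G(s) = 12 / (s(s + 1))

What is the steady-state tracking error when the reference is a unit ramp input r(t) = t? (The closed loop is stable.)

e_ss = 0.08333

G(s) has one pole at the origin.
This is a Type 1 system. Kv = lim_{s→0} s·G(s) = 12/1.
e_ss = 1/Kv = 1/(12) = 1/12 ≈ 0.08333.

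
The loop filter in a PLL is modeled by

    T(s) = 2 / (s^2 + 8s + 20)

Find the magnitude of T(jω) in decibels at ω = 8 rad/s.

|T(j8)|_dB ≈ -31.8 dB

Substitute s = j8: numerator = 2, denominator = -44 + j64.
|T(j8)| = |2| / |-44 + j64| = 2 / 77.666 ≈ 0.02575.
In decibels: 20·log₁₀(0.02575) ≈ -31.8 dB.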